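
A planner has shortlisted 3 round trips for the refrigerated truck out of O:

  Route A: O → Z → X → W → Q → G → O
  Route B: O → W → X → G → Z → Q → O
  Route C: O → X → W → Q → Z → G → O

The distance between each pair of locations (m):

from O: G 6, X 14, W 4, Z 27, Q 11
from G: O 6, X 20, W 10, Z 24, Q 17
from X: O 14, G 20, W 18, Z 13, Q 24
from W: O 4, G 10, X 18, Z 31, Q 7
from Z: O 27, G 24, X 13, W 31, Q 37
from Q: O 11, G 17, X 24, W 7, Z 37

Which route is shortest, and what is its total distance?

Route A: 27 + 13 + 18 + 7 + 17 + 6 = 88
Route B: 4 + 18 + 20 + 24 + 37 + 11 = 114
Route C: 14 + 18 + 7 + 37 + 24 + 6 = 106

88 m — Route A is the shortest.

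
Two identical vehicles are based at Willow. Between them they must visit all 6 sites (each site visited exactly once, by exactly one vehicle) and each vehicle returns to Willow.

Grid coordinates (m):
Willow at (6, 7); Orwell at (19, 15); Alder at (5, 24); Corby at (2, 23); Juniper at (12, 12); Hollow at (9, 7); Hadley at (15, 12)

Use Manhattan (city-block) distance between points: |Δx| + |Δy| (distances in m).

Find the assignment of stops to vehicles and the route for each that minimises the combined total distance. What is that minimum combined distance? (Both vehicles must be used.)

Minimum combined distance: 74 m.

Try each way of splitting the stops between the two vehicles (each non-empty) and, for each split, find the best tour for each vehicle:
  {Orwell} + {Alder, Corby, Juniper, Hollow, Hadley}: 42 + 60 = 102
  {Alder} + {Orwell, Corby, Juniper, Hollow, Hadley}: 36 + 66 = 102
  {Orwell, Alder} + {Corby, Juniper, Hollow, Hadley}: 62 + 58 = 120
  {Corby} + {Orwell, Alder, Juniper, Hollow, Hadley}: 40 + 62 = 102
  {Orwell, Corby} + {Alder, Juniper, Hollow, Hadley}: 66 + 54 = 120
  {Alder, Corby} + {Orwell, Juniper, Hollow, Hadley}: 42 + 42 = 84
  … (31 splits in total)
  {Hollow} + {Orwell, Alder, Corby, Juniper, Hadley}: 6 + 68 = 74  ← best
Best: vehicle 1 Willow → Hollow → Willow = 6; vehicle 2 Willow → Alder → Corby → Orwell → Hadley → Juniper → Willow = 68; combined 74.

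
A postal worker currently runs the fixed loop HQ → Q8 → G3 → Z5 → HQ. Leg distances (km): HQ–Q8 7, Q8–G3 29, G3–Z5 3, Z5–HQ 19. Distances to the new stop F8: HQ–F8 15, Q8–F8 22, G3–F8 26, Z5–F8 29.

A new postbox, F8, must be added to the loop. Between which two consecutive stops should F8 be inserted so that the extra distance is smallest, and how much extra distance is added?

Adding 19 km by placing F8 on the Q8–G3 leg.

Insertion cost between consecutive stops i–j is d(i,F8) + d(F8,j) − d(i,j):
  between HQ and Q8: 15 + 22 − 7 = 30
  between Q8 and G3: 22 + 26 − 29 = 19
  between G3 and Z5: 26 + 29 − 3 = 52
  between Z5 and HQ: 29 + 15 − 19 = 25
Cheapest insertion is between Q8 and G3, adding 19.
New total = 58 + 19 = 77.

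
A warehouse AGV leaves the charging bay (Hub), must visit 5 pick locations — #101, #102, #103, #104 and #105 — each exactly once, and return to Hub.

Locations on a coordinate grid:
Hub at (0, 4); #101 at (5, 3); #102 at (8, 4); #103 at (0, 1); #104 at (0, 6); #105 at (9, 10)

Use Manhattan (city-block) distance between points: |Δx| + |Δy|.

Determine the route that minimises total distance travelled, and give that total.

Shortest round trip = 36.

Hub - #101 - #102 - #103 - #104 - #105 - Hub: 6+4+11+5+13+15 = 54
Hub - #101 - #102 - #103 - #105 - #104 - Hub: 6+4+11+18+13+2 = 54
Hub - #101 - #102 - #104 - #103 - #105 - Hub: 6+4+10+5+18+15 = 58
Hub - #101 - #102 - #104 - #105 - #103 - Hub: 6+4+10+13+18+3 = 54
Hub - #101 - #102 - #105 - #103 - #104 - Hub: 6+4+7+18+5+2 = 42
Hub - #101 - #102 - #105 - #104 - #103 - Hub: 6+4+7+13+5+3 = 38
Hub - #101 - #103 - #102 - #104 - #105 - Hub: 6+7+11+10+13+15 = 62
Hub - #101 - #103 - #102 - #105 - #104 - Hub: 6+7+11+7+13+2 = 46
Hub - #101 - #103 - #104 - #102 - #105 - Hub: 6+7+5+10+7+15 = 50
Hub - #101 - #103 - #104 - #105 - #102 - Hub: 6+7+5+13+7+8 = 46
Hub - #101 - #103 - #105 - #102 - #104 - Hub: 6+7+18+7+10+2 = 50
Hub - #101 - #103 - #105 - #104 - #102 - Hub: 6+7+18+13+10+8 = 62
Hub - #101 - #104 - #102 - #103 - #105 - Hub: 6+8+10+11+18+15 = 68
Hub - #101 - #104 - #102 - #105 - #103 - Hub: 6+8+10+7+18+3 = 52
… (46 more)
Hub - #103 - #101 - #102 - #105 - #104 - Hub: 3+7+4+7+13+2 = 36  ← best
The minimum is 36.
One optimal route: Hub → #103 → #101 → #102 → #105 → #104 → Hub (or its reverse).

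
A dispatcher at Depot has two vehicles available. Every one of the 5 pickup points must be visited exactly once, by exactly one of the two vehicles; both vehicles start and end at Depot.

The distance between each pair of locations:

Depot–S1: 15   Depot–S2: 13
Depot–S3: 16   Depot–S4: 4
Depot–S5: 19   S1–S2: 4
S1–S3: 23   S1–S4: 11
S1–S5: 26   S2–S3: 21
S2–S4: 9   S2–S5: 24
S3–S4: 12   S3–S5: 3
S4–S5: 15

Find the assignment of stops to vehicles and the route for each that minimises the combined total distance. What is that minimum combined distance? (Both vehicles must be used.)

70 — the smallest possible combined total.

Check every non-empty split of the stops between the two vehicles; for each half take its own optimal tour:
  {S1} + {S2, S3, S4, S5}: 30 + 56 = 86
  {S2} + {S1, S3, S4, S5}: 26 + 60 = 86
  {S1, S2} + {S3, S4, S5}: 32 + 38 = 70
  {S3} + {S1, S2, S4, S5}: 32 + 62 = 94
  {S1, S3} + {S2, S4, S5}: 54 + 56 = 110
  {S2, S3} + {S1, S4, S5}: 50 + 60 = 110
  … (15 splits in total)
Best: vehicle 1 Depot → S1 → S2 → Depot = 32; vehicle 2 Depot → S3 → S5 → S4 → Depot = 38; combined 70.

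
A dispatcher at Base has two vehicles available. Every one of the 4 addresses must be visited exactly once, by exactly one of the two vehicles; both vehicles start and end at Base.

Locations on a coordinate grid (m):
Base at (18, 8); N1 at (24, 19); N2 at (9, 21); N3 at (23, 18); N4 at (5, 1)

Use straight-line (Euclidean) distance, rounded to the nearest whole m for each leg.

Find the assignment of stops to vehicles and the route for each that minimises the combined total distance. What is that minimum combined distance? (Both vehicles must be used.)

Try each way of splitting the stops between the two vehicles (each non-empty) and, for each split, find the best tour for each vehicle:
  {N1} + {N2, N3, N4}: 26 + 60 = 86
  {N2} + {N1, N3, N4}: 32 + 53 = 85
  {N1, N2} + {N3, N4}: 44 + 51 = 95
  {N3} + {N1, N2, N4}: 22 + 63 = 85
  {N1, N3} + {N2, N4}: 25 + 51 = 76
  {N2, N3} + {N1, N4}: 41 + 54 = 95
  … (7 splits in total)
  {N1, N2, N3} + {N4}: 43 + 30 = 73  ← best
Best: vehicle 1 Base → N2 → N1 → N3 → Base = 43; vehicle 2 Base → N4 → Base = 30; combined 73.

Minimum combined distance: 73 m.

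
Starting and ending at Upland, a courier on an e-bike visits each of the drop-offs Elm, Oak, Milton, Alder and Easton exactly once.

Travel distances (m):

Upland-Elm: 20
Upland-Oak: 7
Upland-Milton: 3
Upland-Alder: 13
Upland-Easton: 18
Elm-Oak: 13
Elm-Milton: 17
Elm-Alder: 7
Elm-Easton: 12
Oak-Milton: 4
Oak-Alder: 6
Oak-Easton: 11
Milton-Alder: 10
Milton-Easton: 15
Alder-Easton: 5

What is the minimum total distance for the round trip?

With 5 stops there are 5!/2 = 60 distinct round trips (a route and its reverse cost the same).
Upland - Elm - Oak - Milton - Alder - Easton - Upland: 20+13+4+10+5+18 = 70
Upland - Elm - Oak - Milton - Easton - Alder - Upland: 20+13+4+15+5+13 = 70
Upland - Elm - Oak - Alder - Milton - Easton - Upland: 20+13+6+10+15+18 = 82
Upland - Elm - Oak - Alder - Easton - Milton - Upland: 20+13+6+5+15+3 = 62
Upland - Elm - Oak - Easton - Milton - Alder - Upland: 20+13+11+15+10+13 = 82
Upland - Elm - Oak - Easton - Alder - Milton - Upland: 20+13+11+5+10+3 = 62
Upland - Elm - Milton - Oak - Alder - Easton - Upland: 20+17+4+6+5+18 = 70
Upland - Elm - Milton - Oak - Easton - Alder - Upland: 20+17+4+11+5+13 = 70
Upland - Elm - Milton - Alder - Oak - Easton - Upland: 20+17+10+6+11+18 = 82
Upland - Elm - Milton - Alder - Easton - Oak - Upland: 20+17+10+5+11+7 = 70
Upland - Elm - Milton - Easton - Oak - Alder - Upland: 20+17+15+11+6+13 = 82
Upland - Elm - Milton - Easton - Alder - Oak - Upland: 20+17+15+5+6+7 = 70
Upland - Elm - Alder - Oak - Milton - Easton - Upland: 20+7+6+4+15+18 = 70
Upland - Elm - Alder - Oak - Easton - Milton - Upland: 20+7+6+11+15+3 = 62
… (46 more)
Upland - Elm - Alder - Easton - Oak - Milton - Upland: 20+7+5+11+4+3 = 50  ← best
The minimum is 50.
One optimal route: Upland → Elm → Alder → Easton → Oak → Milton → Upland (or its reverse).

Minimum total distance: 50 m.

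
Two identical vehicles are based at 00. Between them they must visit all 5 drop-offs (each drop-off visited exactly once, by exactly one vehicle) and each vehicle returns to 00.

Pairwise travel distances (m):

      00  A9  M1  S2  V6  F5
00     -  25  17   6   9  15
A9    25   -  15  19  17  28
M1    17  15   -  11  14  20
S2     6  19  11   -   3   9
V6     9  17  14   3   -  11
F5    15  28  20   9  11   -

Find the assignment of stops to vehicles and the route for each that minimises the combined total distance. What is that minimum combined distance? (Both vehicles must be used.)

87 m — the smallest possible combined total.

Check every non-empty split of the stops between the two vehicles; for each half take its own optimal tour:
  {A9} + {M1, S2, V6, F5}: 50 + 57 = 107
  {M1} + {A9, S2, V6, F5}: 34 + 68 = 102
  {A9, M1} + {S2, V6, F5}: 57 + 35 = 92
  {S2} + {A9, M1, V6, F5}: 12 + 75 = 87
  {A9, S2} + {M1, V6, F5}: 50 + 57 = 107
  {M1, S2} + {A9, V6, F5}: 34 + 68 = 102
  … (15 splits in total)
Best: vehicle 1 00 → S2 → 00 = 12; vehicle 2 00 → M1 → A9 → V6 → F5 → 00 = 75; combined 87.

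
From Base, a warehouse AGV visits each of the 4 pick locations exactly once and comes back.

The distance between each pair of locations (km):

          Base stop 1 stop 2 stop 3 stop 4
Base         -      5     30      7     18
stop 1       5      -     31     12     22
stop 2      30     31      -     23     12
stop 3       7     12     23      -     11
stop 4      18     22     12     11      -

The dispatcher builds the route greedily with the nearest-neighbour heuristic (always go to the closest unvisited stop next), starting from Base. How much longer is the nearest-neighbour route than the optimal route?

From Base: stop 1=5, stop 3=7, stop 4=18, stop 2=30 → choose stop 1 (5).
From stop 1: stop 3=12, stop 4=22, stop 2=31 → choose stop 3 (12).
From stop 3: stop 4=11, stop 2=23 → choose stop 4 (11).
From stop 4: stop 2=12 → choose stop 2 (12).
NN route Base → stop 1 → stop 3 → stop 4 → stop 2 → Base costs 70.
Optimal: Base → stop 1 → stop 2 → stop 4 → stop 3 → Base costs 66 (by enumerating all 12 distinct tours).
Excess = 70 − 66 = 4.

Excess over optimum: 4 km.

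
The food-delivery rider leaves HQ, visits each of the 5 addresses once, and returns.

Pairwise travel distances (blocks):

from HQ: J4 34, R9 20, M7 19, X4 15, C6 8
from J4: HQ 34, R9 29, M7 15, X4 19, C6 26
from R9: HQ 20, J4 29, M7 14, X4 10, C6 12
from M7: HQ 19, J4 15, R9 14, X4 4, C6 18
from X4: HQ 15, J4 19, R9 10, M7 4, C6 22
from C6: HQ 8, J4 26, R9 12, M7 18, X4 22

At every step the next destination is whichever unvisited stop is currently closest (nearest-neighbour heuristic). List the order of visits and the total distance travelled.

From HQ: distances to unvisited — C6=8, X4=15, M7=19, R9=20, J4=34. Nearest is C6 (8).
From C6: distances to unvisited — R9=12, M7=18, X4=22, J4=26. Nearest is R9 (12).
From R9: distances to unvisited — X4=10, M7=14, J4=29. Nearest is X4 (10).
From X4: distances to unvisited — M7=4, J4=19. Nearest is M7 (4).
From M7: distances to unvisited — J4=15. Nearest is J4 (15).
Return J4→HQ: 34.
Total = 8 + 12 + 10 + 4 + 15 + 34 = 83.

Nearest-neighbour total = 83 blocks; route HQ → C6 → R9 → X4 → M7 → J4 → HQ.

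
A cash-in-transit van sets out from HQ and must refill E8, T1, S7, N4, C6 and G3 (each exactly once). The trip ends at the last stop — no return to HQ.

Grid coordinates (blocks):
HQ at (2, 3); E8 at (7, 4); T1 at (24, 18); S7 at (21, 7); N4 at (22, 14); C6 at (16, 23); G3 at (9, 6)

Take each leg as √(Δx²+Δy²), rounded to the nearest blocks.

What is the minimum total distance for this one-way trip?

Minimum one-way distance = 40 blocks.

There are 6! = 720 possible orderings.
HQ - E8 - T1 - S7 - N4 - C6 - G3: 5+22+11+7+11+18 = 74
HQ - E8 - T1 - S7 - N4 - G3 - C6: 5+22+11+7+15+18 = 78
HQ - E8 - T1 - S7 - C6 - N4 - G3: 5+22+11+17+11+15 = 81
HQ - E8 - T1 - S7 - C6 - G3 - N4: 5+22+11+17+18+15 = 88
HQ - E8 - T1 - S7 - G3 - N4 - C6: 5+22+11+12+15+11 = 76
HQ - E8 - T1 - S7 - G3 - C6 - N4: 5+22+11+12+18+11 = 79
HQ - E8 - T1 - N4 - S7 - C6 - G3: 5+22+4+7+17+18 = 73
HQ - E8 - T1 - N4 - S7 - G3 - C6: 5+22+4+7+12+18 = 68
… (712 more)
HQ - E8 - G3 - S7 - N4 - T1 - C6: 5+3+12+7+4+9 = 40  ← best
The minimum is 40.
One shortest path: HQ → E8 → G3 → S7 → N4 → T1 → C6.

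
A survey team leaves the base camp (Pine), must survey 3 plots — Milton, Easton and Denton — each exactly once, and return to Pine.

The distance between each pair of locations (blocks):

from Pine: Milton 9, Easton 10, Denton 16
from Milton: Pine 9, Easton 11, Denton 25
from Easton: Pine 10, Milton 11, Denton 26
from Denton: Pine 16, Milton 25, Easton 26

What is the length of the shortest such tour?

Pine - Milton - Easton - Denton - Pine: 9+11+26+16 = 62
Pine - Milton - Denton - Easton - Pine: 9+25+26+10 = 70
Pine - Easton - Milton - Denton - Pine: 10+11+25+16 = 62
The minimum is 62.
One optimal route: Pine → Milton → Easton → Denton → Pine (or its reverse).

Minimum total distance: 62 blocks.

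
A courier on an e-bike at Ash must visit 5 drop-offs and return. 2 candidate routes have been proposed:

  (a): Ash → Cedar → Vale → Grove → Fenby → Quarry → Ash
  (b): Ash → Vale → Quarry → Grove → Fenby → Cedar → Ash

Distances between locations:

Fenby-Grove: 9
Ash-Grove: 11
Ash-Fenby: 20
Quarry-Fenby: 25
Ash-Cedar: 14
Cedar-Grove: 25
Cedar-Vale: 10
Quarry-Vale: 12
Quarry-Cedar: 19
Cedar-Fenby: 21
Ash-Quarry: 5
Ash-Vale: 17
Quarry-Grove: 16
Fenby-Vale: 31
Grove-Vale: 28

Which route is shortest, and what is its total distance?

89 — (b) is the shortest.

(a): 14 + 10 + 28 + 9 + 25 + 5 = 91
(b): 17 + 12 + 16 + 9 + 21 + 14 = 89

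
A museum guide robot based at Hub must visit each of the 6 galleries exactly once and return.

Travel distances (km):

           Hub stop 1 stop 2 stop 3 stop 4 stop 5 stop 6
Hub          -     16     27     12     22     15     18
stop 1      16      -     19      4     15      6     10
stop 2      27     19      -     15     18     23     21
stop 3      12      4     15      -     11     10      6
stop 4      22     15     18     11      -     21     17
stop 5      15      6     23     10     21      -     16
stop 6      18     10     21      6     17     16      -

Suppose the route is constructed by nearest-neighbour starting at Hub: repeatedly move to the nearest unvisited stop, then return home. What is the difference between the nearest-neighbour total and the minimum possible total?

The nearest-neighbour route is 8 km longer than optimal.

From Hub: stop 3=12, stop 5=15, stop 1=16, stop 6=18, stop 4=22, stop 2=27 → choose stop 3 (12).
From stop 3: stop 1=4, stop 6=6, stop 5=10, stop 4=11, stop 2=15 → choose stop 1 (4).
From stop 1: stop 5=6, stop 6=10, stop 4=15, stop 2=19 → choose stop 5 (6).
From stop 5: stop 6=16, stop 4=21, stop 2=23 → choose stop 6 (16).
From stop 6: stop 4=17, stop 2=21 → choose stop 4 (17).
From stop 4: stop 2=18 → choose stop 2 (18).
NN route Hub → stop 3 → stop 1 → stop 5 → stop 6 → stop 4 → stop 2 → Hub costs 100.
Optimal: Hub → stop 4 → stop 2 → stop 3 → stop 6 → stop 1 → stop 5 → Hub costs 92 (by enumerating all 360 distinct tours).
Excess = 100 − 92 = 8.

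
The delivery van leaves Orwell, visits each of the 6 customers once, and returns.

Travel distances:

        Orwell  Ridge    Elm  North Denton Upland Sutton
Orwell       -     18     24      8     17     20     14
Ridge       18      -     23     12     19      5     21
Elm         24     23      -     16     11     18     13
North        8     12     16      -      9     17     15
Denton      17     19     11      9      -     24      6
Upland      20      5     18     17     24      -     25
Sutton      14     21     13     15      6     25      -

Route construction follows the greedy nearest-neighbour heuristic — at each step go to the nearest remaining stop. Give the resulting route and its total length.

From Orwell: distances to unvisited — North=8, Sutton=14, Denton=17, Ridge=18, Upland=20, Elm=24. Nearest is North (8).
From North: distances to unvisited — Denton=9, Ridge=12, Sutton=15, Elm=16, Upland=17. Nearest is Denton (9).
From Denton: distances to unvisited — Sutton=6, Elm=11, Ridge=19, Upland=24. Nearest is Sutton (6).
From Sutton: distances to unvisited — Elm=13, Ridge=21, Upland=25. Nearest is Elm (13).
From Elm: distances to unvisited — Upland=18, Ridge=23. Nearest is Upland (18).
From Upland: distances to unvisited — Ridge=5. Nearest is Ridge (5).
Return Ridge→Orwell: 18.
Total = 8 + 9 + 6 + 13 + 18 + 5 + 18 = 77.

77 along Orwell → North → Denton → Sutton → Elm → Upland → Ridge → Orwell.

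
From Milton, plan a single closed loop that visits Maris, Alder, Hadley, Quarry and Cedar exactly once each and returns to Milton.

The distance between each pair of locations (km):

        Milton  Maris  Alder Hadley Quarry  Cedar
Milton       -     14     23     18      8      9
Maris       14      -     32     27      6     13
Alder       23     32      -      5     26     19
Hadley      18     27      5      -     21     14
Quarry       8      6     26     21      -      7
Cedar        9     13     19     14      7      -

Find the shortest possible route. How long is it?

There are 60 distinct closed tours to check (reversals are equivalent).
Milton→Maris→Alder→Hadley→Quarry→Cedar→Milton: 14+32+5+21+7+9 = 88
Milton→Maris→Alder→Hadley→Cedar→Quarry→Milton: 14+32+5+14+7+8 = 80
Milton→Maris→Alder→Quarry→Hadley→Cedar→Milton: 14+32+26+21+14+9 = 116
Milton→Maris→Alder→Quarry→Cedar→Hadley→Milton: 14+32+26+7+14+18 = 111
Milton→Maris→Alder→Cedar→Hadley→Quarry→Milton: 14+32+19+14+21+8 = 108
Milton→Maris→Alder→Cedar→Quarry→Hadley→Milton: 14+32+19+7+21+18 = 111
Milton→Maris→Hadley→Alder→Quarry→Cedar→Milton: 14+27+5+26+7+9 = 88
Milton→Maris→Hadley→Alder→Cedar→Quarry→Milton: 14+27+5+19+7+8 = 80
Milton→Maris→Hadley→Quarry→Alder→Cedar→Milton: 14+27+21+26+19+9 = 116
Milton→Maris→Hadley→Quarry→Cedar→Alder→Milton: 14+27+21+7+19+23 = 111
Milton→Maris→Hadley→Cedar→Alder→Quarry→Milton: 14+27+14+19+26+8 = 108
Milton→Maris→Hadley→Cedar→Quarry→Alder→Milton: 14+27+14+7+26+23 = 111
Milton→Maris→Quarry→Alder→Hadley→Cedar→Milton: 14+6+26+5+14+9 = 74
Milton→Maris→Quarry→Alder→Cedar→Hadley→Milton: 14+6+26+19+14+18 = 97
… (46 more)
Milton→Maris→Quarry→Cedar→Alder→Hadley→Milton: 14+6+7+19+5+18 = 69  ← best
The minimum is 69.
One optimal route: Milton → Maris → Quarry → Cedar → Alder → Hadley → Milton (or its reverse).

Shortest round trip = 69 km.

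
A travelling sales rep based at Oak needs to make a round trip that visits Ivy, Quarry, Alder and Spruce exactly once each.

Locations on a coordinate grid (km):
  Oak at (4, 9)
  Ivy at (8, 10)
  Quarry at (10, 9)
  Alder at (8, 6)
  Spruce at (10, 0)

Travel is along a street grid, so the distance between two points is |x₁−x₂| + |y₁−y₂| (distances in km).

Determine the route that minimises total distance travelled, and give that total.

Oak - Ivy - Quarry - Alder - Spruce - Oak: 5+3+5+8+15 = 36
Oak - Ivy - Quarry - Spruce - Alder - Oak: 5+3+9+8+7 = 32
Oak - Ivy - Alder - Quarry - Spruce - Oak: 5+4+5+9+15 = 38
Oak - Ivy - Alder - Spruce - Quarry - Oak: 5+4+8+9+6 = 32
Oak - Ivy - Spruce - Quarry - Alder - Oak: 5+12+9+5+7 = 38
Oak - Ivy - Spruce - Alder - Quarry - Oak: 5+12+8+5+6 = 36
Oak - Quarry - Ivy - Alder - Spruce - Oak: 6+3+4+8+15 = 36
Oak - Quarry - Ivy - Spruce - Alder - Oak: 6+3+12+8+7 = 36
Oak - Quarry - Alder - Ivy - Spruce - Oak: 6+5+4+12+15 = 42
Oak - Quarry - Spruce - Ivy - Alder - Oak: 6+9+12+4+7 = 38
Oak - Alder - Ivy - Quarry - Spruce - Oak: 7+4+3+9+15 = 38
Oak - Alder - Quarry - Ivy - Spruce - Oak: 7+5+3+12+15 = 42
The minimum is 32.
One optimal route: Oak → Ivy → Quarry → Spruce → Alder → Oak (or its reverse).

Minimum total distance: 32 km.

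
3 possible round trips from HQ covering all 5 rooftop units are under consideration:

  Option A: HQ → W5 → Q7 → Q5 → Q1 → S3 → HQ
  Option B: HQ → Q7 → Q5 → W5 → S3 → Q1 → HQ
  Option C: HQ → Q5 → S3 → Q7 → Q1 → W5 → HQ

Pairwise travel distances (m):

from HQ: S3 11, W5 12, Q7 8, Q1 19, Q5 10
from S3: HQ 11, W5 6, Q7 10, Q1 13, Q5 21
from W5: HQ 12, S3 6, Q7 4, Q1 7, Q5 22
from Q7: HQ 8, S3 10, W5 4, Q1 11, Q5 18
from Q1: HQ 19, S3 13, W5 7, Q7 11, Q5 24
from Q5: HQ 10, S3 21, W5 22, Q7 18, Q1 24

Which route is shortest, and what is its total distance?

71 m — Option C is the shortest.

Option A: 12 + 4 + 18 + 24 + 13 + 11 = 82
Option B: 8 + 18 + 22 + 6 + 13 + 19 = 86
Option C: 10 + 21 + 10 + 11 + 7 + 12 = 71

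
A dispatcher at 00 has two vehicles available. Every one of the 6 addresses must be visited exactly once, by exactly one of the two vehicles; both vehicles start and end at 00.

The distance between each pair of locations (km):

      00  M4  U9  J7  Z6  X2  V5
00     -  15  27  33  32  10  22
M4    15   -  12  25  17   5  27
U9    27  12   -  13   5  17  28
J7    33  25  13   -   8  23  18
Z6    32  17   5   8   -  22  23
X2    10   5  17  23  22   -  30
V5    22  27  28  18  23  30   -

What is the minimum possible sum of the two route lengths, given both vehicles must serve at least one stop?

Check every non-empty split of the stops between the two vehicles; for each half take its own optimal tour:
  {M4} + {U9, J7, Z6, X2, V5}: 30 + 80 = 110
  {U9} + {M4, J7, Z6, X2, V5}: 54 + 80 = 134
  {M4, U9} + {J7, Z6, X2, V5}: 54 + 80 = 134
  {J7} + {M4, U9, Z6, X2, V5}: 66 + 77 = 143
  {M4, J7} + {U9, Z6, X2, V5}: 73 + 77 = 150
  {U9, J7} + {M4, Z6, X2, V5}: 73 + 77 = 150
  … (31 splits in total)
  {X2} + {M4, U9, J7, Z6, V5}: 20 + 80 = 100  ← best
Best: vehicle 1 00 → X2 → 00 = 20; vehicle 2 00 → M4 → U9 → Z6 → J7 → V5 → 00 = 80; combined 100.

Minimum combined distance: 100 km.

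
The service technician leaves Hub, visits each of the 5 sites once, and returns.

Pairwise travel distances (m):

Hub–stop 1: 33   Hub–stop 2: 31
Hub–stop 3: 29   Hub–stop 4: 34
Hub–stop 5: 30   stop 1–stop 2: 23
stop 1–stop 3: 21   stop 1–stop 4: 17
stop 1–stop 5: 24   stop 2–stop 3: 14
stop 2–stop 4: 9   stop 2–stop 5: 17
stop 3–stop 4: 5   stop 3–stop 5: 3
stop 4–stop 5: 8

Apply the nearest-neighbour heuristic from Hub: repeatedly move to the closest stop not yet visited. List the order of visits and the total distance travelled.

Nearest-neighbour total = 105 m; route Hub → stop 3 → stop 5 → stop 4 → stop 2 → stop 1 → Hub.

At Hub the remaining stops are stop 3 29, stop 5 30, stop 2 31, stop 1 33, stop 4 34; go to stop 3.
At stop 3 the remaining stops are stop 5 3, stop 4 5, stop 2 14, stop 1 21; go to stop 5.
At stop 5 the remaining stops are stop 4 8, stop 2 17, stop 1 24; go to stop 4.
At stop 4 the remaining stops are stop 2 9, stop 1 17; go to stop 2.
At stop 2 the remaining stops are stop 1 23; go to stop 1.
Return stop 1→Hub: 33.
Total = 29 + 3 + 8 + 9 + 23 + 33 = 105.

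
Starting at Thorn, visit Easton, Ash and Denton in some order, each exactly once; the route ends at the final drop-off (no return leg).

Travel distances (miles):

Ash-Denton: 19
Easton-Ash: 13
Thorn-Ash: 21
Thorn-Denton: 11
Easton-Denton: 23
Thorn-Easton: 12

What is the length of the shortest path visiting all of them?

There are 3! = 6 possible orderings.
Thorn→Easton→Ash→Denton: 12+13+19 = 44
Thorn→Easton→Denton→Ash: 12+23+19 = 54
Thorn→Ash→Easton→Denton: 21+13+23 = 57
Thorn→Ash→Denton→Easton: 21+19+23 = 63
Thorn→Denton→Easton→Ash: 11+23+13 = 47
Thorn→Denton→Ash→Easton: 11+19+13 = 43
The minimum is 43.
One shortest path: Thorn → Denton → Ash → Easton.

43 miles — the minimum one-way total.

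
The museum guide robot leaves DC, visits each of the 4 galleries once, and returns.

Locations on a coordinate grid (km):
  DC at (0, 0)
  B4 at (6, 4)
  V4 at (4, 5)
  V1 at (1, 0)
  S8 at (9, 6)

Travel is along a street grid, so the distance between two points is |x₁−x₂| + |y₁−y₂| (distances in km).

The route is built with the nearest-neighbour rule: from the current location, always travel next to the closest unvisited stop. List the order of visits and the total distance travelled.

From DC: distances to unvisited — V1=1, V4=9, B4=10, S8=15. Nearest is V1 (1).
From V1: distances to unvisited — V4=8, B4=9, S8=14. Nearest is V4 (8).
From V4: distances to unvisited — B4=3, S8=6. Nearest is B4 (3).
From B4: distances to unvisited — S8=5. Nearest is S8 (5).
Return S8→DC: 15.
Total = 1 + 8 + 3 + 5 + 15 = 32.

Nearest-neighbour total = 32 km; route DC → V1 → V4 → B4 → S8 → DC.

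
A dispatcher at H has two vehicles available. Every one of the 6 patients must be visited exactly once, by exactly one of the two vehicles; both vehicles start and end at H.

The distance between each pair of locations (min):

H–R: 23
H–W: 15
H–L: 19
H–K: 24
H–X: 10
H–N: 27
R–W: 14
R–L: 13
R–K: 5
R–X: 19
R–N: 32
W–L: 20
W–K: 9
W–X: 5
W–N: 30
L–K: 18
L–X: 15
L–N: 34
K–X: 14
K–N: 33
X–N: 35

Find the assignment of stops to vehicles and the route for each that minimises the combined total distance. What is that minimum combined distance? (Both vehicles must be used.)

Check every non-empty split of the stops between the two vehicles; for each half take its own optimal tour:
  {R} + {W, L, K, X, N}: 46 + 103 = 149
  {W} + {R, L, K, X, N}: 30 + 103 = 133
  {R, W} + {L, K, X, N}: 52 + 103 = 155
  {L} + {R, W, K, X, N}: 38 + 88 = 126
  {R, L} + {W, K, X, N}: 55 + 84 = 139
  {W, L} + {R, K, X, N}: 54 + 88 = 142
  … (31 splits in total)
  {R, W, L, K, X} + {N}: 61 + 54 = 115  ← best
Best: vehicle 1 H → L → R → K → W → X → H = 61; vehicle 2 H → N → H = 54; combined 115.

Minimum combined distance: 115 min.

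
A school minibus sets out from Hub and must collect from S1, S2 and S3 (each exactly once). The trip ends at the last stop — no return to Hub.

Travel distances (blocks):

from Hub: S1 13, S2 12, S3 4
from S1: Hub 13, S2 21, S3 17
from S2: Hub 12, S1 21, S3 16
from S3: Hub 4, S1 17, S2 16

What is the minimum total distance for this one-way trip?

Shortest open route: 41 blocks.

There are 3! = 6 possible orderings.
Hub→S1→S2→S3: 13+21+16 = 50
Hub→S1→S3→S2: 13+17+16 = 46
Hub→S2→S1→S3: 12+21+17 = 50
Hub→S2→S3→S1: 12+16+17 = 45
Hub→S3→S1→S2: 4+17+21 = 42
Hub→S3→S2→S1: 4+16+21 = 41
The minimum is 41.
One shortest path: Hub → S3 → S2 → S1.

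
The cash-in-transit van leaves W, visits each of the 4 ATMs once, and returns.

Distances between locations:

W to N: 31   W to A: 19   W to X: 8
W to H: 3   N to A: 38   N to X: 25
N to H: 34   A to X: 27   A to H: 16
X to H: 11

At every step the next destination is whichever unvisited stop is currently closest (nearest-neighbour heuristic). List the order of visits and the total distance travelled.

96 along W → H → X → N → A → W.

From W: distances to unvisited — H=3, X=8, A=19, N=31. Nearest is H (3).
From H: distances to unvisited — X=11, A=16, N=34. Nearest is X (11).
From X: distances to unvisited — N=25, A=27. Nearest is N (25).
From N: distances to unvisited — A=38. Nearest is A (38).
Return A→W: 19.
Total = 3 + 11 + 25 + 38 + 19 = 96.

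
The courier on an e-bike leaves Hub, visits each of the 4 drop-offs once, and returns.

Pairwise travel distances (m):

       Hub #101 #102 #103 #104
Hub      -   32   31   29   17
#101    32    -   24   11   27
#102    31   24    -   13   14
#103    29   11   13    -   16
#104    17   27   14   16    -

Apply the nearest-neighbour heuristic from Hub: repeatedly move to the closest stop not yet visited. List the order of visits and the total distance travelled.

Hub → [#104:17 / #103:29 / #102:31 / #101:32] → #104 (17)
#104 → [#102:14 / #103:16 / #101:27] → #102 (14)
#102 → [#103:13 / #101:24] → #103 (13)
#103 → [#101:11] → #101 (11)
Return #101→Hub: 32.
Total = 17 + 14 + 13 + 11 + 32 = 87.

87 m along Hub → #104 → #102 → #103 → #101 → Hub.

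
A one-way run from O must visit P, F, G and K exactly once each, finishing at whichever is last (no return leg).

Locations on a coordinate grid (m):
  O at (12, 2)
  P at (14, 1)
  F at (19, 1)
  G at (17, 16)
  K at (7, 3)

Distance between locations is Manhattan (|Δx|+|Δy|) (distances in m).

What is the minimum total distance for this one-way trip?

There are 4! = 24 possible orderings.
O → P → F → G → K: 3+5+17+23 = 48
O → P → F → K → G: 3+5+14+23 = 45
O → P → G → F → K: 3+18+17+14 = 52
O → P → G → K → F: 3+18+23+14 = 58
O → P → K → F → G: 3+9+14+17 = 43
O → P → K → G → F: 3+9+23+17 = 52
O → F → P → G → K: 8+5+18+23 = 54
O → F → P → K → G: 8+5+9+23 = 45
O → F → G → P → K: 8+17+18+9 = 52
O → F → G → K → P: 8+17+23+9 = 57
O → F → K → P → G: 8+14+9+18 = 49
O → F → K → G → P: 8+14+23+18 = 63
O → G → P → F → K: 19+18+5+14 = 56
O → G → P → K → F: 19+18+9+14 = 60
… (10 more)
O → K → P → F → G: 6+9+5+17 = 37  ← best
The minimum is 37.
One shortest path: O → K → P → F → G.

Shortest open route: 37 m.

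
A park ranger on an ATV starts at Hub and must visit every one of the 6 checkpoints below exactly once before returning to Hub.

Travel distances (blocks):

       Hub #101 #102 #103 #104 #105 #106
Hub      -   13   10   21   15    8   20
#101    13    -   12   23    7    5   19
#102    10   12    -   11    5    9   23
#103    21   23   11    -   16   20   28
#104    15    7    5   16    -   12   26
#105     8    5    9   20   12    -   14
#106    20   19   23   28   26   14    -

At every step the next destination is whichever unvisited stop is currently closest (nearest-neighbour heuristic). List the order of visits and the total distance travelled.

84 blocks along Hub → #105 → #101 → #104 → #102 → #103 → #106 → Hub.

At Hub the remaining stops are #105 8, #102 10, #101 13, #104 15, #106 20, #103 21; go to #105.
At #105 the remaining stops are #101 5, #102 9, #104 12, #106 14, #103 20; go to #101.
At #101 the remaining stops are #104 7, #102 12, #106 19, #103 23; go to #104.
At #104 the remaining stops are #102 5, #103 16, #106 26; go to #102.
At #102 the remaining stops are #103 11, #106 23; go to #103.
At #103 the remaining stops are #106 28; go to #106.
Return #106→Hub: 20.
Total = 8 + 5 + 7 + 5 + 11 + 28 + 20 = 84.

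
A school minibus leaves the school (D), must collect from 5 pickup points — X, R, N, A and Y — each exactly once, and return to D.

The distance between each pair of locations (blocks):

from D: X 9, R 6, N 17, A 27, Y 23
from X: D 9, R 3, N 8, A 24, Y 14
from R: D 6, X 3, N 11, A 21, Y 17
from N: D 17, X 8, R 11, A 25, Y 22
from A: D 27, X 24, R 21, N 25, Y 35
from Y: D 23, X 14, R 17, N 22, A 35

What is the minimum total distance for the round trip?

D - X - R - N - A - Y - D: 9+3+11+25+35+23 = 106
D - X - R - N - Y - A - D: 9+3+11+22+35+27 = 107
D - X - R - A - N - Y - D: 9+3+21+25+22+23 = 103
D - X - R - A - Y - N - D: 9+3+21+35+22+17 = 107
D - X - R - Y - N - A - D: 9+3+17+22+25+27 = 103
D - X - R - Y - A - N - D: 9+3+17+35+25+17 = 106
D - X - N - R - A - Y - D: 9+8+11+21+35+23 = 107
D - X - N - R - Y - A - D: 9+8+11+17+35+27 = 107
D - X - N - A - R - Y - D: 9+8+25+21+17+23 = 103
D - X - N - A - Y - R - D: 9+8+25+35+17+6 = 100
D - X - N - Y - R - A - D: 9+8+22+17+21+27 = 104
D - X - N - Y - A - R - D: 9+8+22+35+21+6 = 101
D - X - A - R - N - Y - D: 9+24+21+11+22+23 = 110
D - X - A - R - Y - N - D: 9+24+21+17+22+17 = 110
… (46 more)
D - X - Y - N - A - R - D: 9+14+22+25+21+6 = 97  ← best
The minimum is 97.
One optimal route: D → X → Y → N → A → R → D (or its reverse).

97 blocks — the shortest possible round trip.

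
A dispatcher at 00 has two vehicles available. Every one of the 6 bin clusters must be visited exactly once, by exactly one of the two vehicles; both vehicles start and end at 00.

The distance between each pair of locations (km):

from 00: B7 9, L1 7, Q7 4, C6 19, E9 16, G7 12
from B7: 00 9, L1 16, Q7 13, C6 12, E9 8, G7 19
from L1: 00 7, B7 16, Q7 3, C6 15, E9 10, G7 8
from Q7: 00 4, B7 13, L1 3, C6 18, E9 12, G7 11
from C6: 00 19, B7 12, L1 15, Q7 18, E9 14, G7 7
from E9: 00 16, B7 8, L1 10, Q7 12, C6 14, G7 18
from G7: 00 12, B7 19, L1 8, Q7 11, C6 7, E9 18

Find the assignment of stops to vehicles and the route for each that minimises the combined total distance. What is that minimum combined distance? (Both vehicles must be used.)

61 km — the smallest possible combined total.

Check every non-empty split of the stops between the two vehicles; for each half take its own optimal tour:
  {B7} + {L1, Q7, C6, E9, G7}: 18 + 50 = 68
  {L1} + {B7, Q7, C6, E9, G7}: 14 + 53 = 67
  {B7, L1} + {Q7, C6, E9, G7}: 32 + 49 = 81
  {Q7} + {B7, L1, C6, E9, G7}: 8 + 53 = 61
  {B7, Q7} + {L1, C6, E9, G7}: 26 + 50 = 76
  {L1, Q7} + {B7, C6, E9, G7}: 14 + 50 = 64
  … (31 splits in total)
Best: vehicle 1 00 → Q7 → 00 = 8; vehicle 2 00 → B7 → E9 → C6 → G7 → L1 → 00 = 53; combined 61.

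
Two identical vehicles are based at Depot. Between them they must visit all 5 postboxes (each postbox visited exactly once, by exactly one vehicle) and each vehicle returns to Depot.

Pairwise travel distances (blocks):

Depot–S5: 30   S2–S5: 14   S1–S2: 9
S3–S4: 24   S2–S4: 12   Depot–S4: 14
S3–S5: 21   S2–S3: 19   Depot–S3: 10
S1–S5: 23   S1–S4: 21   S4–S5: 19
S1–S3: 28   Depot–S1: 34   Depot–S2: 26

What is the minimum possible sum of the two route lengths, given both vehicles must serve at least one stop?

Try each way of splitting the stops between the two vehicles (each non-empty) and, for each split, find the best tour for each vehicle:
  {S1} + {S2, S3, S4, S5}: 68 + 71 = 139
  {S2} + {S1, S3, S4, S5}: 52 + 89 = 141
  {S1, S2} + {S3, S4, S5}: 69 + 64 = 133
  {S3} + {S1, S2, S4, S5}: 20 + 88 = 108
  {S1, S3} + {S2, S4, S5}: 72 + 70 = 142
  {S2, S3} + {S1, S4, S5}: 55 + 88 = 143
  … (15 splits in total)
Best: vehicle 1 Depot → S3 → Depot = 20; vehicle 2 Depot → S4 → S1 → S2 → S5 → Depot = 88; combined 108.

108 blocks — the smallest possible combined total.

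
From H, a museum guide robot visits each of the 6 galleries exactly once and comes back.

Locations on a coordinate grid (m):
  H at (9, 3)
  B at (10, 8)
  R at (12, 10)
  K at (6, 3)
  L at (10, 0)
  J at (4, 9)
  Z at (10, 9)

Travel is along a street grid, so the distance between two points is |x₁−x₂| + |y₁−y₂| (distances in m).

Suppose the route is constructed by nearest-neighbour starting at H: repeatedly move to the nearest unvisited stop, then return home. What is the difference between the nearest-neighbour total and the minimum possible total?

H: K=3, L=4, B=6, Z=7, R=10, J=11 ⇒ K
K: L=7, J=8, B=9, Z=10, R=13 ⇒ L
L: B=8, Z=9, R=12, J=15 ⇒ B
B: Z=1, R=4, J=7 ⇒ Z
Z: R=3, J=6 ⇒ R
R: J=9 ⇒ J
NN route H → K → L → B → Z → R → J → H costs 42.
Optimal: H → K → J → R → Z → B → L → H costs 36 (by enumerating all 360 distinct tours).
Excess = 42 − 36 = 6.

Excess over optimum: 6 m.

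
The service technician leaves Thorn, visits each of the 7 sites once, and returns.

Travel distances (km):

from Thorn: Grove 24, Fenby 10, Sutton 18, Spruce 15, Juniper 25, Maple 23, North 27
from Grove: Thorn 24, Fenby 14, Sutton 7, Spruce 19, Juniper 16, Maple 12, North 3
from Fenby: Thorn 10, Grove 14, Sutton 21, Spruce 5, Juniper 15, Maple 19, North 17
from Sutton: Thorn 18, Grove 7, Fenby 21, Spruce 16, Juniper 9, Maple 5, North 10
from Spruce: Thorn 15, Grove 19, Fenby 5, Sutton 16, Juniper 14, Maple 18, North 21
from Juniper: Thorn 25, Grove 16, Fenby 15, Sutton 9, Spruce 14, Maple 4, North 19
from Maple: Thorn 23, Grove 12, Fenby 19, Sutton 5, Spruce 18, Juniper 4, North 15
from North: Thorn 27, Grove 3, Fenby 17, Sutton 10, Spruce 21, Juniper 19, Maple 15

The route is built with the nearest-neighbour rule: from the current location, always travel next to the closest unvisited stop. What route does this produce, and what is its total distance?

75 km along Thorn → Fenby → Spruce → Juniper → Maple → Sutton → Grove → North → Thorn.

Thorn → [Fenby:10 / Spruce:15 / Sutton:18 / Maple:23 / Grove:24 / Juniper:25 / North:27] → Fenby (10)
Fenby → [Spruce:5 / Grove:14 / Juniper:15 / North:17 / Maple:19 / Sutton:21] → Spruce (5)
Spruce → [Juniper:14 / Sutton:16 / Maple:18 / Grove:19 / North:21] → Juniper (14)
Juniper → [Maple:4 / Sutton:9 / Grove:16 / North:19] → Maple (4)
Maple → [Sutton:5 / Grove:12 / North:15] → Sutton (5)
Sutton → [Grove:7 / North:10] → Grove (7)
Grove → [North:3] → North (3)
Return North→Thorn: 27.
Total = 10 + 5 + 14 + 4 + 5 + 7 + 3 + 27 = 75.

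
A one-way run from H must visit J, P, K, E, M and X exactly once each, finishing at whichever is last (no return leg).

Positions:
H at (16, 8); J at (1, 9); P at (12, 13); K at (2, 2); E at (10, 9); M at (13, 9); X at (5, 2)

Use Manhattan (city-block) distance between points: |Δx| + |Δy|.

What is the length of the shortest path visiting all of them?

There are 6! = 720 possible orderings.
H - J - P - K - E - M - X: 16+15+21+15+3+15 = 85
H - J - P - K - E - X - M: 16+15+21+15+12+15 = 94
H - J - P - K - M - E - X: 16+15+21+18+3+12 = 85
H - J - P - K - M - X - E: 16+15+21+18+15+12 = 97
H - J - P - K - X - E - M: 16+15+21+3+12+3 = 70
H - J - P - K - X - M - E: 16+15+21+3+15+3 = 73
H - J - P - E - K - M - X: 16+15+6+15+18+15 = 85
H - J - P - E - K - X - M: 16+15+6+15+3+15 = 70
… (712 more)
H - M - P - E - J - K - X: 4+5+6+9+8+3 = 35  ← best
The minimum is 35.
One shortest path: H → M → P → E → J → K → X.

Shortest open route: 35.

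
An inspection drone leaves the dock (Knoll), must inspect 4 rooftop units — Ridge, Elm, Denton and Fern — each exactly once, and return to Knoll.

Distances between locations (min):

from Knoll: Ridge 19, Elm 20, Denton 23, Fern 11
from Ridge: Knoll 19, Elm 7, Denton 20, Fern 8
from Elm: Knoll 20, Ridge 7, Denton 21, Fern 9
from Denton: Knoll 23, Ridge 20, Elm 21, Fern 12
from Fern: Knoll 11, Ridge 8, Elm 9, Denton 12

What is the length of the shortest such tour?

Shortest round trip = 70 min.

Knoll-Ridge-Elm-Denton-Fern-Knoll: 19+7+21+12+11 = 70
Knoll-Ridge-Elm-Fern-Denton-Knoll: 19+7+9+12+23 = 70
Knoll-Ridge-Denton-Elm-Fern-Knoll: 19+20+21+9+11 = 80
Knoll-Ridge-Denton-Fern-Elm-Knoll: 19+20+12+9+20 = 80
Knoll-Ridge-Fern-Elm-Denton-Knoll: 19+8+9+21+23 = 80
Knoll-Ridge-Fern-Denton-Elm-Knoll: 19+8+12+21+20 = 80
Knoll-Elm-Ridge-Denton-Fern-Knoll: 20+7+20+12+11 = 70
Knoll-Elm-Ridge-Fern-Denton-Knoll: 20+7+8+12+23 = 70
Knoll-Elm-Denton-Ridge-Fern-Knoll: 20+21+20+8+11 = 80
Knoll-Elm-Fern-Ridge-Denton-Knoll: 20+9+8+20+23 = 80
Knoll-Denton-Ridge-Elm-Fern-Knoll: 23+20+7+9+11 = 70
Knoll-Denton-Elm-Ridge-Fern-Knoll: 23+21+7+8+11 = 70
The minimum is 70.
One optimal route: Knoll → Ridge → Elm → Denton → Fern → Knoll (or its reverse).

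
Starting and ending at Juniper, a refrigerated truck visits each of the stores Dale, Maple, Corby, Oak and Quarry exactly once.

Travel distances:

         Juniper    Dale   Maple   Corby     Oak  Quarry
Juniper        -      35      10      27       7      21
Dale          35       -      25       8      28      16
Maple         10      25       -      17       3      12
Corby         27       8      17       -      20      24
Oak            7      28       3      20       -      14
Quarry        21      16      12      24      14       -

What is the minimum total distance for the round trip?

72 — the shortest possible round trip.

Juniper-Dale-Maple-Corby-Oak-Quarry-Juniper: 35+25+17+20+14+21 = 132
Juniper-Dale-Maple-Corby-Quarry-Oak-Juniper: 35+25+17+24+14+7 = 122
Juniper-Dale-Maple-Oak-Corby-Quarry-Juniper: 35+25+3+20+24+21 = 128
Juniper-Dale-Maple-Oak-Quarry-Corby-Juniper: 35+25+3+14+24+27 = 128
Juniper-Dale-Maple-Quarry-Corby-Oak-Juniper: 35+25+12+24+20+7 = 123
Juniper-Dale-Maple-Quarry-Oak-Corby-Juniper: 35+25+12+14+20+27 = 133
Juniper-Dale-Corby-Maple-Oak-Quarry-Juniper: 35+8+17+3+14+21 = 98
Juniper-Dale-Corby-Maple-Quarry-Oak-Juniper: 35+8+17+12+14+7 = 93
Juniper-Dale-Corby-Oak-Maple-Quarry-Juniper: 35+8+20+3+12+21 = 99
Juniper-Dale-Corby-Oak-Quarry-Maple-Juniper: 35+8+20+14+12+10 = 99
Juniper-Dale-Corby-Quarry-Maple-Oak-Juniper: 35+8+24+12+3+7 = 89
Juniper-Dale-Corby-Quarry-Oak-Maple-Juniper: 35+8+24+14+3+10 = 94
Juniper-Dale-Oak-Maple-Corby-Quarry-Juniper: 35+28+3+17+24+21 = 128
Juniper-Dale-Oak-Maple-Quarry-Corby-Juniper: 35+28+3+12+24+27 = 129
… (46 more)
Juniper-Maple-Corby-Dale-Quarry-Oak-Juniper: 10+17+8+16+14+7 = 72  ← best
The minimum is 72.
One optimal route: Juniper → Maple → Corby → Dale → Quarry → Oak → Juniper (or its reverse).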